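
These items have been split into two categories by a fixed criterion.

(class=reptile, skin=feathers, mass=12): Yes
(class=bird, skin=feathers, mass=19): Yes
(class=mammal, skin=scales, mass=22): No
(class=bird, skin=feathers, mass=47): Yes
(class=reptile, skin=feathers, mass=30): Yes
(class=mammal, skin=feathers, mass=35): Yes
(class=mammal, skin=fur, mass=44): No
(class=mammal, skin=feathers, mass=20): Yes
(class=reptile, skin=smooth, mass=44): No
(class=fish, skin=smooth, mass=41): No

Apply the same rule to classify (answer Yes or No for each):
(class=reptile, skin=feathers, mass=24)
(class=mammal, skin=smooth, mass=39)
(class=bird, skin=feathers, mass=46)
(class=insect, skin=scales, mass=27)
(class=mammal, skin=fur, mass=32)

The rule appears to be: skin is feathers.
(class=reptile, skin=feathers, mass=24): skin is feathers, qualifies → Yes. (class=mammal, skin=smooth, mass=39): skin is smooth, doesn't qualify → No. (class=bird, skin=feathers, mass=46): skin is feathers, qualifies → Yes. (class=insect, skin=scales, mass=27): skin is scales, doesn't qualify → No. (class=mammal, skin=fur, mass=32): skin is fur, doesn't qualify → No.

Yes, No, Yes, No, No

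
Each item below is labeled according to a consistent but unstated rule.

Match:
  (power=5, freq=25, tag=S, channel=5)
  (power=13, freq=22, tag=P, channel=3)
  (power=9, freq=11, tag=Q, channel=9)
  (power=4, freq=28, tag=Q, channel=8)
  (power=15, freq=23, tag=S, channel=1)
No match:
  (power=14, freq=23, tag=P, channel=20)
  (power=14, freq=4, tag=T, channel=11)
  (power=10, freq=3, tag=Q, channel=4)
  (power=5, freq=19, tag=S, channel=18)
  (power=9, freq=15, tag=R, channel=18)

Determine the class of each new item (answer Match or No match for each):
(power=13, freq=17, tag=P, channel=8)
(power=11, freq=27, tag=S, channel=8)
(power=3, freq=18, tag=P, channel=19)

The common property of the 'Match' items is: channel ≤ 9 AND freq ≥ 4. No 'No match' item has it.
(power=13, freq=17, tag=P, channel=8): channel = 8, freq = 17 — fits, so Match.
(power=11, freq=27, tag=S, channel=8): channel = 8, freq = 27 — fits, so Match.
(power=3, freq=18, tag=P, channel=19): channel = 19, freq = 18 — does not fit, so No match.

Match, Match, No match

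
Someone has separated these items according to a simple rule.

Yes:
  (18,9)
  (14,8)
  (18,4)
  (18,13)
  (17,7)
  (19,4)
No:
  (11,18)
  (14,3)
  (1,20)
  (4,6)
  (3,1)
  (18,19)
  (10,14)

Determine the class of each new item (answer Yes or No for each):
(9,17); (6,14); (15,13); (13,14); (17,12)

The distinguishing property — first > second AND sum ≥ 21 — holds for all the 'Yes' cases and none of the 'No' cases.
(9,17) — 9 < 17, 9+17 = 26, hence No. (6,14) — 6 < 14, 6+14 = 20, hence No. (15,13) — 15 > 13, 15+13 = 28, hence Yes. (13,14) — 13 < 14, 13+14 = 27, hence No. (17,12) — 17 > 12, 17+12 = 29, hence Yes.

No, No, Yes, No, Yes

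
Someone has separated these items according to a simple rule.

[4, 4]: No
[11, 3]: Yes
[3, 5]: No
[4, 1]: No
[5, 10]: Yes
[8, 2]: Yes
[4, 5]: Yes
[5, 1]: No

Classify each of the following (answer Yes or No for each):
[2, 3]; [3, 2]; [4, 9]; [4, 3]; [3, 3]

The distinguishing property — sum ≥ 9 — holds for all the 'Yes' cases and none of the 'No' cases.
[2, 3] — 2+3 = 5, hence No. [3, 2] — 3+2 = 5, hence No. [4, 9] — 4+9 = 13, hence Yes. [4, 3] — 4+3 = 7, hence No. [3, 3] — 3+3 = 6, hence No.

No, No, Yes, No, No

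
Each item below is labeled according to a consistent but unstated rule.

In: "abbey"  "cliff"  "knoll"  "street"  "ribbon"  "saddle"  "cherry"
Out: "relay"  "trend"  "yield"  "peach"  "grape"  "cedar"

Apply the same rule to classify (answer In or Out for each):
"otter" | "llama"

All 'In' examples share one property — has a double letter — and every 'Out' example lacks it.

In, In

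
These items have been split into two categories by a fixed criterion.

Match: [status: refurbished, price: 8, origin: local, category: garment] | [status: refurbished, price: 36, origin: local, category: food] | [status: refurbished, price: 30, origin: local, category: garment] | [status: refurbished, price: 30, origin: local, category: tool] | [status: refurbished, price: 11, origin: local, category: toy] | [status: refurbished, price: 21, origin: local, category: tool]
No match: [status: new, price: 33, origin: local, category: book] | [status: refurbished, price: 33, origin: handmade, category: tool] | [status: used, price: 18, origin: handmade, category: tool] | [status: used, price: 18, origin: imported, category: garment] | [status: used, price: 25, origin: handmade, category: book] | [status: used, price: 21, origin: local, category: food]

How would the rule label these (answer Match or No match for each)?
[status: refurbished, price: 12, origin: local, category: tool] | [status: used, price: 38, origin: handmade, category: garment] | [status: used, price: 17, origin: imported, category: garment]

The classifier is using: origin is local AND status is refurbished.
[status: refurbished, price: 12, origin: local, category: tool]: origin is local, status is refurbished — passes, so Match. [status: used, price: 38, origin: handmade, category: garment]: origin is handmade, status is used — does not fit, so No match. [status: used, price: 17, origin: imported, category: garment]: origin is imported, status is used — does not fit, so No match.

Match, No match, No match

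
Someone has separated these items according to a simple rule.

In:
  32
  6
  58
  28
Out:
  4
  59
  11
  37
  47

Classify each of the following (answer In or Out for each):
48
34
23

The distinguishing property — even AND at least 6 — holds for all the 'In' cases and none of the 'Out' cases.
48: In (48 is even, 48 ≥ 6). 34: In (34 is even, 34 ≥ 6). 23: Out (23 is odd, 23 ≥ 6).

In, In, Out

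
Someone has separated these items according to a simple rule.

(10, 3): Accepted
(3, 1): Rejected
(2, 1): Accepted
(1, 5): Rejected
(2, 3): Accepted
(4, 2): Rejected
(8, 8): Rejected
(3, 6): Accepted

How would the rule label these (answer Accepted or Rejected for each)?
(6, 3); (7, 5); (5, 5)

Accepted, Rejected, Rejected

Looking at the examples, the only property every 'Accepted' case has and every 'Rejected' case lacks is: sum is odd.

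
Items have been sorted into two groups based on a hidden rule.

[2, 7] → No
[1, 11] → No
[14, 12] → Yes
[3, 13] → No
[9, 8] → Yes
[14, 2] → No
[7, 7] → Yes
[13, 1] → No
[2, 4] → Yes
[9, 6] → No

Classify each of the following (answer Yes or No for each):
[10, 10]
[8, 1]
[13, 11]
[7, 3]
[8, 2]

Yes, No, Yes, No, No

One predicate separates the groups cleanly: |first − second| ≤ 2.
[10, 10]: Yes (|10−10| = 0). [8, 1]: No (|8−1| = 7). [13, 11]: Yes (|13−11| = 2). [7, 3]: No (|7−3| = 4). [8, 2]: No (|8−2| = 6).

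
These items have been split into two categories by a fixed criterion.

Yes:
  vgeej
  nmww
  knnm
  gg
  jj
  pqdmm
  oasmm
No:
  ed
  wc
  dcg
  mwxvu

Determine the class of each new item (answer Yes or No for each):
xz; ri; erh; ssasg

The classifier is using: has a double letter.

No, No, No, Yes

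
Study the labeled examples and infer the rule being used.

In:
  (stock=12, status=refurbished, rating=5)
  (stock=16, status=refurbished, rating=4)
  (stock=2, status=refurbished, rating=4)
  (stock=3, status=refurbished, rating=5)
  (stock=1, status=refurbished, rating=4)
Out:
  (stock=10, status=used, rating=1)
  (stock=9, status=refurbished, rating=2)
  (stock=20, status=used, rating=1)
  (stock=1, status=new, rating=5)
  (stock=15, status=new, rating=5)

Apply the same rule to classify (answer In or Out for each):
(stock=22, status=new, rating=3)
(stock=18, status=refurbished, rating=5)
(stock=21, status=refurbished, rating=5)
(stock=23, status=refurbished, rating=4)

The distinguishing property — status is refurbished AND rating ≥ 4 — holds for all the 'In' cases and none of the 'Out' cases.
(stock=22, status=new, rating=3): status is new, rating = 3 — doesn't match, so Out.
(stock=18, status=refurbished, rating=5): status is refurbished, rating = 5 — passes, so In.
(stock=21, status=refurbished, rating=5): status is refurbished, rating = 5 — passes, so In.
(stock=23, status=refurbished, rating=4): status is refurbished, rating = 4 — passes, so In.

Out, In, In, In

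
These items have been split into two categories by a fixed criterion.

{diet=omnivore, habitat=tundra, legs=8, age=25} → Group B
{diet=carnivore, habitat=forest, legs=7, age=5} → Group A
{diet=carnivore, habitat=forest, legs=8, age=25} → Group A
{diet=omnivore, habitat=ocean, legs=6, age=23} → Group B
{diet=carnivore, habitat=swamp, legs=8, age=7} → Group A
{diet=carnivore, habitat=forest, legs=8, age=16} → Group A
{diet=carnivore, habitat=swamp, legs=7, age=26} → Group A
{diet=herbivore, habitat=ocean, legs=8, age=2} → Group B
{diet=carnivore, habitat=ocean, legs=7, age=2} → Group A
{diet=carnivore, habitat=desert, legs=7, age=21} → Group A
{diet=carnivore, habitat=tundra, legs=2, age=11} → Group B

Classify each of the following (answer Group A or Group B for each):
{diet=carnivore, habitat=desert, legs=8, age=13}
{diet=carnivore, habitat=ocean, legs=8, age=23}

Group A, Group A

The rule appears to be: diet is carnivore AND legs ≥ 6.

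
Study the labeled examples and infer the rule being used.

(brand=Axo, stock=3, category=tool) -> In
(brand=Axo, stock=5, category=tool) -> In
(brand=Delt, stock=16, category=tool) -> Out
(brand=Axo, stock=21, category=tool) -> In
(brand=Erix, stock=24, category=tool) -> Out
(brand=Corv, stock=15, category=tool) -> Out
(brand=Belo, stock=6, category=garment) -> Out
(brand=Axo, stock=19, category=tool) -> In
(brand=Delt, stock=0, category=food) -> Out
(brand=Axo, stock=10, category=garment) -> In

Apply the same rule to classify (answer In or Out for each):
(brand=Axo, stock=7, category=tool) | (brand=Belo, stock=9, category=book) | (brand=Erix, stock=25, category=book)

Comparing the two groups points to one rule — brand is Axo.
(brand=Axo, stock=7, category=tool): brand is Axo — meets the rule, so In.
(brand=Belo, stock=9, category=book): brand is Belo — does not satisfy this, so Out.
(brand=Erix, stock=25, category=book): brand is Erix — does not satisfy this, so Out.

In, Out, Out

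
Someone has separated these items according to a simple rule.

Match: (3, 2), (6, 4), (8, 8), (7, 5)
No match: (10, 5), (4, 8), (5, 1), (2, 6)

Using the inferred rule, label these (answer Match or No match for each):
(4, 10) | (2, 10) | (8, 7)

One predicate separates the groups cleanly: |first − second| ≤ 2.
(4, 10): |4−10| = 6, does not satisfy this → No match. (2, 10): |2−10| = 8, does not satisfy this → No match. (8, 7): |8−7| = 1, passes → Match.

No match, No match, Match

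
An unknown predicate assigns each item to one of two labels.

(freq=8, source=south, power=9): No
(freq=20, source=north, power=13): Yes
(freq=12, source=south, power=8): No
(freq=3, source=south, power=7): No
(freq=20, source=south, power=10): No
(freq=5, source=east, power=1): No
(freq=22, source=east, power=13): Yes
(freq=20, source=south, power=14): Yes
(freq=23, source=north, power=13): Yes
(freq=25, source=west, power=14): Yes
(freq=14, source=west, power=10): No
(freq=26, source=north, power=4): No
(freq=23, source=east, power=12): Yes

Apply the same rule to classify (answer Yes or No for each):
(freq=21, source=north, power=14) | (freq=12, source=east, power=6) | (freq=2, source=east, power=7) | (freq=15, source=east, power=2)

Yes, No, No, No

'Yes' ⟺ power ≥ 12.
Yes: (freq=21, source=north, power=14), since power = 14. No: (freq=12, source=east, power=6), since power = 6. No: (freq=2, source=east, power=7), since power = 7. No: (freq=15, source=east, power=2), since power = 2.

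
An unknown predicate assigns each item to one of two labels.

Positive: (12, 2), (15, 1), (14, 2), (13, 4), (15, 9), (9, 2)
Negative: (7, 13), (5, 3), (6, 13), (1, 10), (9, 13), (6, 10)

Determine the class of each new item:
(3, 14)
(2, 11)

Negative, Negative

'Positive' ⟺ first > second AND sum ≥ 11.
Negative: (3, 14), since 3 < 14, 3+14 = 17.
Negative: (2, 11), since 2 < 11, 2+11 = 13.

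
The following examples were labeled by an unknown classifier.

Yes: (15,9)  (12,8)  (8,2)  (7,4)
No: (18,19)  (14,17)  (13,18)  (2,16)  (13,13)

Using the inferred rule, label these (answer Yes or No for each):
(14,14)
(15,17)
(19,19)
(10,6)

One predicate separates the groups cleanly: first > second.
(14,14) — 14 = 14, hence No.
(15,17) — 15 < 17, hence No.
(19,19) — 19 = 19, hence No.
(10,6) — 10 > 6, hence Yes.

No, No, No, Yes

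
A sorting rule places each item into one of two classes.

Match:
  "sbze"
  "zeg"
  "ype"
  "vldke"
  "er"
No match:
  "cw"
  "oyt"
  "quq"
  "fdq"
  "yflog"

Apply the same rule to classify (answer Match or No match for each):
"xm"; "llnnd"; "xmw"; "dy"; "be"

No match, No match, No match, No match, Match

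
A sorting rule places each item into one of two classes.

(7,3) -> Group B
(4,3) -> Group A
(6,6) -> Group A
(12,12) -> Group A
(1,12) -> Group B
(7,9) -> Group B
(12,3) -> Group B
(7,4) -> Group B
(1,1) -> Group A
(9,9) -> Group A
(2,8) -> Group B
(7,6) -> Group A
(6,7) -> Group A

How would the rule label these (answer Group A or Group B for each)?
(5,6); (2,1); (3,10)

Every 'Group A' example satisfies: |first − second| ≤ 1. None of the 'Group B' examples do.
Group A: (5,6), since |5−6| = 1.
Group A: (2,1), since |2−1| = 1.
Group B: (3,10), since |3−10| = 7.

Group A, Group A, Group B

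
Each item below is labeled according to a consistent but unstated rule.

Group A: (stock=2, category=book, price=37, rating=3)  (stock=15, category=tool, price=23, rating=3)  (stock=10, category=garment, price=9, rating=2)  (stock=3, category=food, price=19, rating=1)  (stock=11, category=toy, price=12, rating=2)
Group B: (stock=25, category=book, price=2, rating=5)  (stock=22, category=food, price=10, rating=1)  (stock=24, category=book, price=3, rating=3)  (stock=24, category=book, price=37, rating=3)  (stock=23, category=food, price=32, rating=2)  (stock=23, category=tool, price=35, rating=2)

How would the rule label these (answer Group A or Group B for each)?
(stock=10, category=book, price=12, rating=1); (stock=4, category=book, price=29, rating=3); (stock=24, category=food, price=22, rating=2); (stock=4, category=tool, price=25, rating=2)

Group A, Group A, Group B, Group A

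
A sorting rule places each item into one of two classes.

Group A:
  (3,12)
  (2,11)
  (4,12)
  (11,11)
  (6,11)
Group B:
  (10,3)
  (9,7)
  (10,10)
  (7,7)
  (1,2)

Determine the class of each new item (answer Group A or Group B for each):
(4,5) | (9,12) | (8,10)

Group B, Group A, Group B

Rule: second ≥ 11. This holds for each 'Group A' example and fails for each 'Group B' one.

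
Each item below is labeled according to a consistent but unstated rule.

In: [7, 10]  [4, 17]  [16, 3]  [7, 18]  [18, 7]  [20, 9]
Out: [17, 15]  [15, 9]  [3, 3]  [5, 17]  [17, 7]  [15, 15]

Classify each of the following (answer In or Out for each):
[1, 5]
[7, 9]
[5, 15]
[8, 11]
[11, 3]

Out, Out, Out, In, Out

The rule appears to be: sum is odd.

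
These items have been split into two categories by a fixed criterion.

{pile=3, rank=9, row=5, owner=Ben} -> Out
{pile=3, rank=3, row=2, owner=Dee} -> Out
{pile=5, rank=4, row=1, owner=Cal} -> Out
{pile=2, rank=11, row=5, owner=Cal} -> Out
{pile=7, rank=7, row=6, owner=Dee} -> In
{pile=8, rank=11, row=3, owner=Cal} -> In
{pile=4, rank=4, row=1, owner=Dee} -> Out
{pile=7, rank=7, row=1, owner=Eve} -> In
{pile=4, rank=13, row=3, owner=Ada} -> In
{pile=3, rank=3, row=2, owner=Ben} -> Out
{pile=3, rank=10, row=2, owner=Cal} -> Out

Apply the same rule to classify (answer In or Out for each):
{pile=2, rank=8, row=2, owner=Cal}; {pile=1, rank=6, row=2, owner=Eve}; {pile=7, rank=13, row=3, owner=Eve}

Out, Out, In

Rule: rank ≥ 7 AND pile ≥ 4. This holds for each 'In' example and fails for each 'Out' one.
{pile=2, rank=8, row=2, owner=Cal}: rank = 8, pile = 2 — does not pass, so Out. {pile=1, rank=6, row=2, owner=Eve}: rank = 6, pile = 1 — does not pass, so Out. {pile=7, rank=13, row=3, owner=Eve}: rank = 13, pile = 7 — qualifies, so In.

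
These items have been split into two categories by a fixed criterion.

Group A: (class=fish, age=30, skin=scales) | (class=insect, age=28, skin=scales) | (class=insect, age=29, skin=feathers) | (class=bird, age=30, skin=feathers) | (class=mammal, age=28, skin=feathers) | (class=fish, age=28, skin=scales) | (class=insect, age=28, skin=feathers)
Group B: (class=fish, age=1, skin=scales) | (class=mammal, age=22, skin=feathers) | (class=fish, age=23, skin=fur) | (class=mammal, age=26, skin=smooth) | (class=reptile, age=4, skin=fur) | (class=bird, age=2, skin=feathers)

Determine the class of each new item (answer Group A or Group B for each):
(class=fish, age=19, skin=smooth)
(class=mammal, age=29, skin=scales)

One predicate separates the groups cleanly: age ≥ 28.
(class=fish, age=19, skin=smooth) → age = 19 → Group B.
(class=mammal, age=29, skin=scales) → age = 29 → Group A.

Group B, Group A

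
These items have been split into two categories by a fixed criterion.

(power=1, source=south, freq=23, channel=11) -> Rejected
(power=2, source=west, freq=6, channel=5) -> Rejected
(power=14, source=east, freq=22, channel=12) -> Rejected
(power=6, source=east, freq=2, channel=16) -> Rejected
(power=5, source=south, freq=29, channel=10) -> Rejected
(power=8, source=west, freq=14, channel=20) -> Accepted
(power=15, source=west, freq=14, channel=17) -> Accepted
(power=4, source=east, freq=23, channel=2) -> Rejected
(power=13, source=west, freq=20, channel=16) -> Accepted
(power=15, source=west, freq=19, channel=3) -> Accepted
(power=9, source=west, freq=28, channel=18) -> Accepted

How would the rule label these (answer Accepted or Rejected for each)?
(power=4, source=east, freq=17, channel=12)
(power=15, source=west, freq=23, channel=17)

Rule: source is west AND freq ≥ 14. This holds for each 'Accepted' example and fails for each 'Rejected' one.
Rejected: (power=4, source=east, freq=17, channel=12), since source is east, freq = 17. Accepted: (power=15, source=west, freq=23, channel=17), since source is west, freq = 23.

Rejected, Accepted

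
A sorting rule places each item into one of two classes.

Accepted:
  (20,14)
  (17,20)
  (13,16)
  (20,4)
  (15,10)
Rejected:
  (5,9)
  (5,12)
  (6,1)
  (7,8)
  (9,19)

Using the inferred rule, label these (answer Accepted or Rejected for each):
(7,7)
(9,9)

A rule that fits every label: first ≥ 10 — true of each 'Accepted' example, false of each 'Rejected' one.
(7,7): first 7 — fails this test, so Rejected.
(9,9): first 9 — fails this test, so Rejected.

Rejected, Rejected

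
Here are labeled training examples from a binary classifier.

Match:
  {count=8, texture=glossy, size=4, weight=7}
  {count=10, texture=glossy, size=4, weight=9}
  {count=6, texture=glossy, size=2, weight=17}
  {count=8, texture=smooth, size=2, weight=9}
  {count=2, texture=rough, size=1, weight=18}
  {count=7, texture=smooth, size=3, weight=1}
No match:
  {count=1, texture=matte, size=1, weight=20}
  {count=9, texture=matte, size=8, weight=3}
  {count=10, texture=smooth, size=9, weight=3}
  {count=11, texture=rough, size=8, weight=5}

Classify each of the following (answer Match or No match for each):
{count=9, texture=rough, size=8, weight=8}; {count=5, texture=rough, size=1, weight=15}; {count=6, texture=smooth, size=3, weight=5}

No match, Match, Match

The simplest hypothesis consistent with all the labels is: count ≥ 2 AND size ≤ 4.
{count=9, texture=rough, size=8, weight=8}: No match (count = 9, size = 8). {count=5, texture=rough, size=1, weight=15}: Match (count = 5, size = 1). {count=6, texture=smooth, size=3, weight=5}: Match (count = 6, size = 3).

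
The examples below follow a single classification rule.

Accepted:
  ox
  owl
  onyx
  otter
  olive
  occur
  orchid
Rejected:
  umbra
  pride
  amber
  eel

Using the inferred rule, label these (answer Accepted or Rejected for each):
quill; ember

A rule that fits every label: contains 'o' — true of each 'Accepted' example, false of each 'Rejected' one.
quill → no 'o' → Rejected.
ember → no 'o' → Rejected.

Rejected, Rejected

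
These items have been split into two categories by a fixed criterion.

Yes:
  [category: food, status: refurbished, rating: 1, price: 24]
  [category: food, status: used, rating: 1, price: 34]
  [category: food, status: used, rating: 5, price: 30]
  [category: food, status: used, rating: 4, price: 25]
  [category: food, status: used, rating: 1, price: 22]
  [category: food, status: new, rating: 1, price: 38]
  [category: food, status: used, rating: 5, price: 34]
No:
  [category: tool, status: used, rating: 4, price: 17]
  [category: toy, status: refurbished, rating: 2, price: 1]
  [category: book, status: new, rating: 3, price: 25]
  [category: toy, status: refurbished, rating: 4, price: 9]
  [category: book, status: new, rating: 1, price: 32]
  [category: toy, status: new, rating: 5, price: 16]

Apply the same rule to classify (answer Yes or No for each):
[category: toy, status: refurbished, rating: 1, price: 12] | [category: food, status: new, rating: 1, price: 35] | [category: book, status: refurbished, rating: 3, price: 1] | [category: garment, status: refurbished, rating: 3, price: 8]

One predicate separates the groups cleanly: category is food.
[category: toy, status: refurbished, rating: 1, price: 12] — category is toy, hence No. [category: food, status: new, rating: 1, price: 35] — category is food, hence Yes. [category: book, status: refurbished, rating: 3, price: 1] — category is book, hence No. [category: garment, status: refurbished, rating: 3, price: 8] — category is garment, hence No.

No, Yes, No, No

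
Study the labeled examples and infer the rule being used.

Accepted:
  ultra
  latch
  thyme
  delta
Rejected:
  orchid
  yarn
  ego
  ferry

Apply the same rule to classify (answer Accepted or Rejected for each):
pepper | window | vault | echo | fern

Rejected, Rejected, Accepted, Rejected, Rejected

Rule: contains 't'. This holds for each 'Accepted' example and fails for each 'Rejected' one.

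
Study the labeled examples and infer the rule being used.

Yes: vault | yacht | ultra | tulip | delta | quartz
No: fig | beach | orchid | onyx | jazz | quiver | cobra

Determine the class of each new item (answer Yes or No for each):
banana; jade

No, No

The common property of the 'Yes' items is: contains 't'. No 'No' item has it.
banana: no 't' — doesn't match, so No. jade: no 't' — doesn't match, so No.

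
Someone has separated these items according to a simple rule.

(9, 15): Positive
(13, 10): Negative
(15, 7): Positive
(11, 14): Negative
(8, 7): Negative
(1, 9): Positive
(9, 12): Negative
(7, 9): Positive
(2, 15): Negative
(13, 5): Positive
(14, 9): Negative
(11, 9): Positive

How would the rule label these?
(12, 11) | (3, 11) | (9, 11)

Negative, Positive, Positive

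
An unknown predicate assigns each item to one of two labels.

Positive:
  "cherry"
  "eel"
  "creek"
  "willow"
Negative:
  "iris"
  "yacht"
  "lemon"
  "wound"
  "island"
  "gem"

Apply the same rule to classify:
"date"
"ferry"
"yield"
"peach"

Negative, Positive, Negative, Negative

The rule appears to be: has a double letter.
"date" → no doubled letter → Negative. "ferry" → 'rr' doubled → Positive. "yield" → no doubled letter → Negative. "peach" → no doubled letter → Negative.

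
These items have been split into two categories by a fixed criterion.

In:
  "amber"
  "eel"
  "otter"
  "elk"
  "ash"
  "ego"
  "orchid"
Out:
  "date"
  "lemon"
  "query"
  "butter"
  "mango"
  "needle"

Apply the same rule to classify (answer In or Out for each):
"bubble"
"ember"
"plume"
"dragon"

One predicate separates the groups cleanly: starts with a vowel.

Out, In, Out, Out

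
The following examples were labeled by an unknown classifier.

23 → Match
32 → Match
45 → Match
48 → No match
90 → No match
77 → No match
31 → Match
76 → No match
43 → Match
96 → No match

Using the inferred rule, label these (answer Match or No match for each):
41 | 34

Match, Match

The classifier is using: at most 45.
41 — 41 ≤ 45, hence Match.
34 — 34 ≤ 45, hence Match.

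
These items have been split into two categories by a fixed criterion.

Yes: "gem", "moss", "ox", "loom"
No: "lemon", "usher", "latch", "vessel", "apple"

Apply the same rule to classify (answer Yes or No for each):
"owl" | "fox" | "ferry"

The pattern is that an item is 'Yes' exactly when: length ≤ 4.

Yes, Yes, No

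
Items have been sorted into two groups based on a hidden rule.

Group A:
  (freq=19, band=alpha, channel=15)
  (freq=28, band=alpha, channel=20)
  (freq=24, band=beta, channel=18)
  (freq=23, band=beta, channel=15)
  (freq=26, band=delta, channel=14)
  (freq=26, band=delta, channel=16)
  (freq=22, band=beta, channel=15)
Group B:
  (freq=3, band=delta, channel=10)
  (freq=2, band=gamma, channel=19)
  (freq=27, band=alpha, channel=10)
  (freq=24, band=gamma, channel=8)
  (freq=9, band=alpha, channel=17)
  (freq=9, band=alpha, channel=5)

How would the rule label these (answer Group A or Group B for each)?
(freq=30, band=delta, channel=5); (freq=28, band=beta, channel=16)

Group B, Group A

The pattern is that an item is 'Group A' exactly when: freq ≥ 19 AND channel ≥ 14.
(freq=30, band=delta, channel=5) → freq = 30, channel = 5 → Group B. (freq=28, band=beta, channel=16) → freq = 28, channel = 16 → Group A.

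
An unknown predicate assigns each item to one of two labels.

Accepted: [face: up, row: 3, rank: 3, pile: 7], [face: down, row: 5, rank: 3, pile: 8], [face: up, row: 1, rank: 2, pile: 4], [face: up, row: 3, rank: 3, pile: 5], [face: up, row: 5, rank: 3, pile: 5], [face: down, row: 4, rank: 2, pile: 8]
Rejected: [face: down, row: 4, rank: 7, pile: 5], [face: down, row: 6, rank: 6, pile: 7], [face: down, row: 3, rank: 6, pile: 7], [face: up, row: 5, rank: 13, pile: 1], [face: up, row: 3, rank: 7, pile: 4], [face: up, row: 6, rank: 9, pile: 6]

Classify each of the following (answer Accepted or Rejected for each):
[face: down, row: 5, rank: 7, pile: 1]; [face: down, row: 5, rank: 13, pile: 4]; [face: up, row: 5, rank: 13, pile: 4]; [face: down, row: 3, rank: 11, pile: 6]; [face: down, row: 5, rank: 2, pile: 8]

Rejected, Rejected, Rejected, Rejected, Accepted

'Accepted' ⟺ rank ≤ 3.
[face: down, row: 5, rank: 7, pile: 1]: rank = 7, does not pass → Rejected.
[face: down, row: 5, rank: 13, pile: 4]: rank = 13, does not pass → Rejected.
[face: up, row: 5, rank: 13, pile: 4]: rank = 13, does not pass → Rejected.
[face: down, row: 3, rank: 11, pile: 6]: rank = 11, does not pass → Rejected.
[face: down, row: 5, rank: 2, pile: 8]: rank = 2, meets the rule → Accepted.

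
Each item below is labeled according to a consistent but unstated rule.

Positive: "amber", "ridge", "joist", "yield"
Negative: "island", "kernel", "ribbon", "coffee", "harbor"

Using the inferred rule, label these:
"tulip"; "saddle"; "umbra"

The distinguishing property — odd length — holds for all the 'Positive' cases and none of the 'Negative' cases.
"tulip": Positive (length 5).
"saddle": Negative (length 6).
"umbra": Positive (length 5).

Positive, Negative, Positive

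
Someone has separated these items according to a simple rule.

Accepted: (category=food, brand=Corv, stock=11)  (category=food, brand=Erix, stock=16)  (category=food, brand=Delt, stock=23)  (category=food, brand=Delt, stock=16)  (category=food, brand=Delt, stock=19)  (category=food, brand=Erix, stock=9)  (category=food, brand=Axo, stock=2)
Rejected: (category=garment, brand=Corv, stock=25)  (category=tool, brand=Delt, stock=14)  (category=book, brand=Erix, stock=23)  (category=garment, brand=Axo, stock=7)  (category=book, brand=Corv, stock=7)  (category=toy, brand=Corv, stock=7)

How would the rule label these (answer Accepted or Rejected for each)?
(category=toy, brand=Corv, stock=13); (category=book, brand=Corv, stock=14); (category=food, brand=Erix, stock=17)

Rejected, Rejected, Accepted

One predicate separates the groups cleanly: category is food.
Rejected: (category=toy, brand=Corv, stock=13), since category is toy. Rejected: (category=book, brand=Corv, stock=14), since category is book. Accepted: (category=food, brand=Erix, stock=17), since category is food.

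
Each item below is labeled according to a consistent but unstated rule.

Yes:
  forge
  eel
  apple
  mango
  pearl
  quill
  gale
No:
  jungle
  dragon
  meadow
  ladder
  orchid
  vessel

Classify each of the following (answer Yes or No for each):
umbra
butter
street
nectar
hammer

Yes, No, No, No, No

Rule: length ≤ 5. This holds for each 'Yes' example and fails for each 'No' one.
umbra — length 5, hence Yes. butter — length 6, hence No. street — length 6, hence No. nectar — length 6, hence No. hammer — length 6, hence No.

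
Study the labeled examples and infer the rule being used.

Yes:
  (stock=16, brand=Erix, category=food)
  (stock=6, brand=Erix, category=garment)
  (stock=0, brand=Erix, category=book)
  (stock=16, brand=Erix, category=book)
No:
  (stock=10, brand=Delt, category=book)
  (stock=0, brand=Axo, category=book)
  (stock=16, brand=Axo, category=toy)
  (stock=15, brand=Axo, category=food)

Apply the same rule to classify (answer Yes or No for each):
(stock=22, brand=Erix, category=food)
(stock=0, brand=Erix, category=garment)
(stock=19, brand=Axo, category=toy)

Yes, Yes, No

The common property of the 'Yes' items is: brand is Erix. No 'No' item has it.
(stock=22, brand=Erix, category=food): Yes (brand is Erix). (stock=0, brand=Erix, category=garment): Yes (brand is Erix). (stock=19, brand=Axo, category=toy): No (brand is Axo).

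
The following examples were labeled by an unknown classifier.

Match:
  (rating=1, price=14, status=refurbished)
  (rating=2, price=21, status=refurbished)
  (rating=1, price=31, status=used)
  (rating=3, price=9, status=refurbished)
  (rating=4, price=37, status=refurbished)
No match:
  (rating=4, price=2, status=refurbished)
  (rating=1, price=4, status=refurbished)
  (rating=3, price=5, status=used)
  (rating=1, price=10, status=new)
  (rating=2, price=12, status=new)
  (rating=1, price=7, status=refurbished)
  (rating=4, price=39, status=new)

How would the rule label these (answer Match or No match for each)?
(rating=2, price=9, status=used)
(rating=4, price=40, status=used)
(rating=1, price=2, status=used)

Match, Match, No match

The pattern is that an item is 'Match' exactly when: status is not new AND price ≥ 9.
(rating=2, price=9, status=used): status is used, price = 9, checks out → Match.
(rating=4, price=40, status=used): status is used, price = 40, checks out → Match.
(rating=1, price=2, status=used): status is used, price = 2, fails this test → No match.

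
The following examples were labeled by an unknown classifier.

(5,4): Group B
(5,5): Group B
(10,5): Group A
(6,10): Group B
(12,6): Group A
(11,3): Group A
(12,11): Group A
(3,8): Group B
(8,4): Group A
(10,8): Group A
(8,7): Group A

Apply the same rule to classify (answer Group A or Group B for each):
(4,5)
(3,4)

The pattern is that an item is 'Group A' exactly when: first ≥ 7.
(4,5): Group B (first 4). (3,4): Group B (first 3).

Group B, Group B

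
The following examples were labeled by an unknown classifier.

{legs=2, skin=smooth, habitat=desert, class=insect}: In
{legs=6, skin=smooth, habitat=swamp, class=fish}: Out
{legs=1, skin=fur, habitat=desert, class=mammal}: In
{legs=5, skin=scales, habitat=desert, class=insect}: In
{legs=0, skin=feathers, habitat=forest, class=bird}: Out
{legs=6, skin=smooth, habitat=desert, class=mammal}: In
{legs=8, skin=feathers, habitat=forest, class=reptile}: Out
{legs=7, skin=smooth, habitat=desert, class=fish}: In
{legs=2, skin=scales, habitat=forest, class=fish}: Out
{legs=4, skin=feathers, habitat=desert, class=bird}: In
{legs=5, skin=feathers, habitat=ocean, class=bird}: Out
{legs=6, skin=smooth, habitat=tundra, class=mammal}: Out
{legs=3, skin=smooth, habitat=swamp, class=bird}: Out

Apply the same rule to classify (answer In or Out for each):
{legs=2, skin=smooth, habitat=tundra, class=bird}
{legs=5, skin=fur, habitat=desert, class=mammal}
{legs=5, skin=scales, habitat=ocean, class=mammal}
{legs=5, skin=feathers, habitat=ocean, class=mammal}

Checking candidate rules against both groups, what survives is: habitat is desert.
{legs=2, skin=smooth, habitat=tundra, class=bird} — habitat is tundra, hence Out. {legs=5, skin=fur, habitat=desert, class=mammal} — habitat is desert, hence In. {legs=5, skin=scales, habitat=ocean, class=mammal} — habitat is ocean, hence Out. {legs=5, skin=feathers, habitat=ocean, class=mammal} — habitat is ocean, hence Out.

Out, In, Out, Out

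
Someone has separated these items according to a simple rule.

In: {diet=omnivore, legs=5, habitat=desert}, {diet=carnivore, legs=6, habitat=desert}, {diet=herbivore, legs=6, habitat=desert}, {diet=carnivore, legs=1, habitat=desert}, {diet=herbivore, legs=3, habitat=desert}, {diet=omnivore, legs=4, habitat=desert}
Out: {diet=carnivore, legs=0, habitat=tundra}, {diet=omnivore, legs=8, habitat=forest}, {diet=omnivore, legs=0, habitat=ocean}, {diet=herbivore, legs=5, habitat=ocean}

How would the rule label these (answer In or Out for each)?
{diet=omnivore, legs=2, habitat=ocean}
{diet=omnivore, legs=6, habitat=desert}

Out, In

'In' ⟺ habitat is desert.
{diet=omnivore, legs=2, habitat=ocean}: habitat is ocean, does not satisfy this → Out. {diet=omnivore, legs=6, habitat=desert}: habitat is desert, satisfies this → In.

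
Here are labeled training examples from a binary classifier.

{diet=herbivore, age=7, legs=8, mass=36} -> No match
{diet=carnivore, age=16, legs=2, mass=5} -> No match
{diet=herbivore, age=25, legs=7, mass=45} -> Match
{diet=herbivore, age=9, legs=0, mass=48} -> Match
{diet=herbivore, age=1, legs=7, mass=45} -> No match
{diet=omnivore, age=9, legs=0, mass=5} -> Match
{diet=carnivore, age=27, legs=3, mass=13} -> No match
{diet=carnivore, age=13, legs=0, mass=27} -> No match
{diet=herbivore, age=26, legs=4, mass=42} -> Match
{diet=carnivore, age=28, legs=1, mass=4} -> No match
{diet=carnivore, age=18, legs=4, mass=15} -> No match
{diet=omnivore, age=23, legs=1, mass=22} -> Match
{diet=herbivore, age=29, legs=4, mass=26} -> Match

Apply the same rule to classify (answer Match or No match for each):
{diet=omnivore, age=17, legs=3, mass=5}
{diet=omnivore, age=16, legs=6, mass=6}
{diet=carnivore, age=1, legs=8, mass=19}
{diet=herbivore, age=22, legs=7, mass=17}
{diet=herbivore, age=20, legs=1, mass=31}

Match, Match, No match, Match, Match

The rule appears to be: diet is not carnivore AND age ≥ 9.
Match: {diet=omnivore, age=17, legs=3, mass=5}, since diet is omnivore, age = 17.
Match: {diet=omnivore, age=16, legs=6, mass=6}, since diet is omnivore, age = 16.
No match: {diet=carnivore, age=1, legs=8, mass=19}, since diet is carnivore, age = 1.
Match: {diet=herbivore, age=22, legs=7, mass=17}, since diet is herbivore, age = 22.
Match: {diet=herbivore, age=20, legs=1, mass=31}, since diet is herbivore, age = 20.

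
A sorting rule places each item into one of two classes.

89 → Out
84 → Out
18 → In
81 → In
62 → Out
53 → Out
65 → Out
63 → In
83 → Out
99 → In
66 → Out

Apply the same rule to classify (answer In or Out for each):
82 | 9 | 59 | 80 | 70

Out, In, Out, Out, Out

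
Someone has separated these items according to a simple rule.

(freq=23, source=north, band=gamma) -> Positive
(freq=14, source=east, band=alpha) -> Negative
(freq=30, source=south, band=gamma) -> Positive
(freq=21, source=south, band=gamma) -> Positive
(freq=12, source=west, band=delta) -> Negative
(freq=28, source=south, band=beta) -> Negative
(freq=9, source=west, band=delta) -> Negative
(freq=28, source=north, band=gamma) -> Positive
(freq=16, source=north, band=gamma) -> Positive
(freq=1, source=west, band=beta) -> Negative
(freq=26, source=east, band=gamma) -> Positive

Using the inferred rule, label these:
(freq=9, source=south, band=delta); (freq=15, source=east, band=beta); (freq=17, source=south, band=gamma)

Negative, Negative, Positive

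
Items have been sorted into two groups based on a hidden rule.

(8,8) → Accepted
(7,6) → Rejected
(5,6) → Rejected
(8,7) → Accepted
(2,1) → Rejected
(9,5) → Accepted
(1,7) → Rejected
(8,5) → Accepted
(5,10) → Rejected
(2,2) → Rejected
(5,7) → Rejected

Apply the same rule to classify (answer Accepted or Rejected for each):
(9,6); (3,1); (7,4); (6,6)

All 'Accepted' examples share one property — first ≥ 8 — and every 'Rejected' example lacks it.
Accepted: (9,6), since first 9.
Rejected: (3,1), since first 3.
Rejected: (7,4), since first 7.
Rejected: (6,6), since first 6.

Accepted, Rejected, Rejected, Rejected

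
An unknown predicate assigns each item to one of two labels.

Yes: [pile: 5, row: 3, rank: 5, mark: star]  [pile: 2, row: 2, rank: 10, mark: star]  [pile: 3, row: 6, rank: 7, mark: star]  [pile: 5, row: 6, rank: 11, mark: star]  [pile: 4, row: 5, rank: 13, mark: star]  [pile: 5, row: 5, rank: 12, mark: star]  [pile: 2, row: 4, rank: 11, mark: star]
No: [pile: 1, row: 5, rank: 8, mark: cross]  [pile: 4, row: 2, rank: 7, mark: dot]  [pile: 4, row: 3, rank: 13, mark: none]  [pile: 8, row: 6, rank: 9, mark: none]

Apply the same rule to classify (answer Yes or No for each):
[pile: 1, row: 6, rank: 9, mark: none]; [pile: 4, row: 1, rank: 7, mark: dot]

No, No

Every 'Yes' example satisfies: mark is star. None of the 'No' examples do.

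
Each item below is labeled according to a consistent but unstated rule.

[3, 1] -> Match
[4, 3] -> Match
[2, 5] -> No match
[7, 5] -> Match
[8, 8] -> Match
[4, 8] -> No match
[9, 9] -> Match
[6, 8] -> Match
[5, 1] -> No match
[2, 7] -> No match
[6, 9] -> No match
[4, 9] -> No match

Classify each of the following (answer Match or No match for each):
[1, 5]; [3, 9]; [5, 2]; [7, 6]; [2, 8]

No match, No match, No match, Match, No match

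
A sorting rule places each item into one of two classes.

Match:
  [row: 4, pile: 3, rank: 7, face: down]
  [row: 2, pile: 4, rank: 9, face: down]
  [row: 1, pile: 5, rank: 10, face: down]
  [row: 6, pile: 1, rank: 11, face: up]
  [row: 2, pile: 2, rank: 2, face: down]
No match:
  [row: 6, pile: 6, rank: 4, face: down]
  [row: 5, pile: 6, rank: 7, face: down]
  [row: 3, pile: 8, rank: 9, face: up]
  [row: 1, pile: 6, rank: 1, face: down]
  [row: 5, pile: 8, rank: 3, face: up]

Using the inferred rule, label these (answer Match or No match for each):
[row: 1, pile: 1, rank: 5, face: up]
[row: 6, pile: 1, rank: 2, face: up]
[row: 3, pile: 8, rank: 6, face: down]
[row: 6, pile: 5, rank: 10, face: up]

Match, Match, No match, Match

The rule appears to be: pile ≤ 5.
Match: [row: 1, pile: 1, rank: 5, face: up], since pile = 1. Match: [row: 6, pile: 1, rank: 2, face: up], since pile = 1. No match: [row: 3, pile: 8, rank: 6, face: down], since pile = 8. Match: [row: 6, pile: 5, rank: 10, face: up], since pile = 5.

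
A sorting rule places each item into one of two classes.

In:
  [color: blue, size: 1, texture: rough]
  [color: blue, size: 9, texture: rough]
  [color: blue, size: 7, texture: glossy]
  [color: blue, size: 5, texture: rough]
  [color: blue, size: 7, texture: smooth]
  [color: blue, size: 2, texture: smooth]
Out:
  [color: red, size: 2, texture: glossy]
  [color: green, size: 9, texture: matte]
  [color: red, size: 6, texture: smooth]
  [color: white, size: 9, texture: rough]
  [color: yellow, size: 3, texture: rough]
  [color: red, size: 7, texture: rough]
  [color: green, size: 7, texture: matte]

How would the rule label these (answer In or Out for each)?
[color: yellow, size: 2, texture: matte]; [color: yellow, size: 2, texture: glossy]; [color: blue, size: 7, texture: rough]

Every 'In' example satisfies: color is blue. None of the 'Out' examples do.
[color: yellow, size: 2, texture: matte]: Out (color is yellow). [color: yellow, size: 2, texture: glossy]: Out (color is yellow). [color: blue, size: 7, texture: rough]: In (color is blue).

Out, Out, In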